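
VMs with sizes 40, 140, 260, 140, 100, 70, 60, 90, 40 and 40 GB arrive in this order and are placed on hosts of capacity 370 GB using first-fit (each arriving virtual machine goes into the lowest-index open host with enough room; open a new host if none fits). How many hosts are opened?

3

  40 → host 1 (new)  [load 40/370]
  140 → host 1  [load 180/370]
  260 → host 2 (new)  [load 260/370]
  140 → host 1  [load 320/370]
  100 → host 2  [load 360/370]
  70 → host 3 (new)  [load 70/370]
  60 → host 3  [load 130/370]
  90 → host 3  [load 220/370]
  40 → host 1  [load 360/370]
  40 → host 3  [load 260/370]
3 hosts opened.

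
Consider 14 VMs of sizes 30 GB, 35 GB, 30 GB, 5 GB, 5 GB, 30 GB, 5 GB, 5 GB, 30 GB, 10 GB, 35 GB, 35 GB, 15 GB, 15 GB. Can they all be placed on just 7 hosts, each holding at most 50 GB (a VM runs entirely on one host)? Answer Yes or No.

Yes

A valid assignment using 7 hosts:
  host 1: 35 + 15 = 50
  host 2: 35 + 15 = 50
  host 3: 35 + 10 + 5 = 50
  host 4: 30 + 5 + 5 + 5 = 45
  host 5: 30 = 30
  host 6: 30 = 30
  host 7: 30 = 30
Every load is within 50 GB, so 7 hosts suffice.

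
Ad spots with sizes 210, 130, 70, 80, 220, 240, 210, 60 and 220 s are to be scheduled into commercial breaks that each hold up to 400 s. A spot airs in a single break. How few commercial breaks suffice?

Total = 240 + 220 + 220 + 210 + 210 + 130 + 80 + 70 + 60 = 1440 s.
Lower bound: ⌈1440/400⌉ = 4 commercial breaks.
Also, 5 ad spots each exceed 200 s, and no two of those can share a break, so at least 5 commercial breaks are needed.
A packing using 5 commercial breaks:
  break 1: 240 + 130 = 370
  break 2: 220 + 80 + 70 = 370
  break 3: 220 + 60 = 280
  break 4: 210 = 210
  break 5: 210 = 210
This matches the lower bound, so 5 is optimal.

5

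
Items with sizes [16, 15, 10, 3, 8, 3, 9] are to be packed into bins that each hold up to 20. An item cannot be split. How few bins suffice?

Total = 16 + 15 + 10 + 9 + 8 + 3 + 3 = 64.
Lower bound: ⌈64/20⌉ = 4 bins.
A packing using 4 bins:
  bin 1: 16 + 3 = 19
  bin 2: 15 + 3 = 18
  bin 3: 10 + 9 = 19
  bin 4: 8 = 8
This matches the lower bound, so 4 is optimal.

4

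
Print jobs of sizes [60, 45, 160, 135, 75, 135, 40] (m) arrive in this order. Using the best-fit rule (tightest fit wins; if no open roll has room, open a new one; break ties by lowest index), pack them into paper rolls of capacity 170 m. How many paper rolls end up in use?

5

  60 → roll 1 (new)  [load 60/170]
  45 → roll 1  [load 105/170]
  160 → roll 2 (new)  [load 160/170]
  135 → roll 3 (new)  [load 135/170]
  75 → roll 4 (new)  [load 75/170]
  135 → roll 5 (new)  [load 135/170]
  40 → roll 1  [load 145/170]
5 paper rolls opened.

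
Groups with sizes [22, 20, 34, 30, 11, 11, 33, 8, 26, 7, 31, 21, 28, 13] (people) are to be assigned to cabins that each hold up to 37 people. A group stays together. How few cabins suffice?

Total = 34 + 33 + 31 + 30 + 28 + 26 + 22 + 21 + 20 + 13 + 11 + 11 + 8 + 7 = 295 people.
Lower bound: ⌈295/37⌉ = 8 cabins.
Also, 9 groups each exceed 37/2 people, and no two of those can share a cabin, so at least 9 cabins are needed.
A packing using 9 cabins:
  cabin 1: 34 = 34
  cabin 2: 33 = 33
  cabin 3: 31 = 31
  cabin 4: 30 + 7 = 37
  cabin 5: 28 + 8 = 36
  cabin 6: 26 + 11 = 37
  cabin 7: 22 + 13 = 35
  cabin 8: 21 + 11 = 32
  cabin 9: 20 = 20
This matches the lower bound, so 9 is optimal.

9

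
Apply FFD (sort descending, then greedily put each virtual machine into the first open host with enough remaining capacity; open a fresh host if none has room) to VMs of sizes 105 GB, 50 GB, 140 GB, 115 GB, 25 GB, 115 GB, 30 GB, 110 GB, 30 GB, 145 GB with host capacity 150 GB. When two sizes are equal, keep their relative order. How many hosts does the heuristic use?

Sorted descending: 145, 140, 115, 115, 110, 105, 50, 30, 30, 25.
  145 → host 1 (new)  [load 145/150]
  140 → host 2 (new)  [load 140/150]
  115 → host 3 (new)  [load 115/150]
  115 → host 4 (new)  [load 115/150]
  110 → host 5 (new)  [load 110/150]
  105 → host 6 (new)  [load 105/150]
  50 → host 7 (new)  [load 50/150]
  30 → host 3  [load 145/150]
  30 → host 4  [load 145/150]
  25 → host 5  [load 135/150]
7 hosts opened.

7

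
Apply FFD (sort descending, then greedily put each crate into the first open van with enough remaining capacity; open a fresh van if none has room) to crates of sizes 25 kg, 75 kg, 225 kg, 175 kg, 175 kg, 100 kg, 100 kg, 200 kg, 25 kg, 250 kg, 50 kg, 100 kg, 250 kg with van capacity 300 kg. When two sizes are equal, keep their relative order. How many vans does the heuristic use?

Sorted descending: 250, 250, 225, 200, 175, 175, 100, 100, 100, 75, 50, 25, 25.
  250 → van 1 (new)  [load 250/300]
  250 → van 2 (new)  [load 250/300]
  225 → van 3 (new)  [load 225/300]
  200 → van 4 (new)  [load 200/300]
  175 → van 5 (new)  [load 175/300]
  175 → van 6 (new)  [load 175/300]
  100 → van 4  [load 300/300]
  100 → van 5  [load 275/300]
  100 → van 6  [load 275/300]
  75 → van 3  [load 300/300]
  50 → van 1  [load 300/300]
  25 → van 2  [load 275/300]
  25 → van 2  [load 300/300]
6 vans opened.

6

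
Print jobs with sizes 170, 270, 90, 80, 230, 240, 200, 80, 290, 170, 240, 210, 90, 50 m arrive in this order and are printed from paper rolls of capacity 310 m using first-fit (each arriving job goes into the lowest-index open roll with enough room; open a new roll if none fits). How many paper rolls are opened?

  170 → roll 1 (new)  [load 170/310]
  270 → roll 2 (new)  [load 270/310]
  90 → roll 1  [load 260/310]
  80 → roll 3 (new)  [load 80/310]
  230 → roll 3  [load 310/310]
  240 → roll 4 (new)  [load 240/310]
  200 → roll 5 (new)  [load 200/310]
  80 → roll 5  [load 280/310]
  290 → roll 6 (new)  [load 290/310]
  170 → roll 7 (new)  [load 170/310]
  240 → roll 8 (new)  [load 240/310]
  210 → roll 9 (new)  [load 210/310]
  90 → roll 7  [load 260/310]
  50 → roll 1  [load 310/310]
9 paper rolls opened.

9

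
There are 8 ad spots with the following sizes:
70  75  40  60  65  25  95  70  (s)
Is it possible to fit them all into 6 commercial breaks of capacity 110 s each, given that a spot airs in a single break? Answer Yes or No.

A valid assignment using 6 commercial breaks:
  break 1: 95 = 95
  break 2: 75 + 25 = 100
  break 3: 70 + 40 = 110
  break 4: 70 = 70
  break 5: 65 = 65
  break 6: 60 = 60
Every load is within 110 s, so 6 commercial breaks suffice.

Yes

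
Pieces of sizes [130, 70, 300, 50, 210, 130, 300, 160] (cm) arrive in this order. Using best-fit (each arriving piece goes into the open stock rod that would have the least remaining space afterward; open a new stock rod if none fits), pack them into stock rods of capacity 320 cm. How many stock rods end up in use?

5

  130 → stock rod 1 (new)  [load 130/320]
  70 → stock rod 1  [load 200/320]
  300 → stock rod 2 (new)  [load 300/320]
  50 → stock rod 1  [load 250/320]
  210 → stock rod 3 (new)  [load 210/320]
  130 → stock rod 4 (new)  [load 130/320]
  300 → stock rod 5 (new)  [load 300/320]
  160 → stock rod 4  [load 290/320]
5 stock rods opened.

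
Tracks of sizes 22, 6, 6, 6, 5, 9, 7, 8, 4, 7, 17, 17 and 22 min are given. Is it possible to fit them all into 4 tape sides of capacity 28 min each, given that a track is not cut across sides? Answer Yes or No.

Total = 136 min; ⌈136/28⌉ = 5.
At least 5 tape sides are required, but only 4 are allowed.

No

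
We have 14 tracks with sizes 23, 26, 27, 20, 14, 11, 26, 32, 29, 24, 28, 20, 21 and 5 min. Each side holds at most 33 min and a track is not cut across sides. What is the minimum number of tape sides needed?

Total = 32 + 29 + 28 + 27 + 26 + 26 + 24 + 23 + 21 + 20 + 20 + 14 + 11 + 5 = 306 min.
Lower bound: ⌈306/33⌉ = 10 tape sides.
Also, 11 tracks each exceed 33/2 min, and no two of those can share a side, so at least 11 tape sides are needed.
A packing using 12 tape sides:
  side 1: 32 = 32
  side 2: 29 = 29
  side 3: 28 + 5 = 33
  side 4: 27 = 27
  side 5: 26 = 26
  side 6: 26 = 26
  side 7: 24 = 24
  side 8: 23 = 23
  side 9: 21 + 11 = 32
  side 10: 20 = 20
  side 11: 20 = 20
  side 12: 14 = 14
No arrangement into 11 tape sides stays within capacity, so 12 is optimal.

12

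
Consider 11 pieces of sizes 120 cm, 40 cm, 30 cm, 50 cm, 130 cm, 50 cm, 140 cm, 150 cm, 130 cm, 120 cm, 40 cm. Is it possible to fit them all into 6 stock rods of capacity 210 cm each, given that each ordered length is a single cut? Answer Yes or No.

A valid assignment using 6 stock rods:
  stock rod 1: 150 + 50 = 200
  stock rod 2: 140 + 50 = 190
  stock rod 3: 130 + 40 + 40 = 210
  stock rod 4: 130 + 30 = 160
  stock rod 5: 120 = 120
  stock rod 6: 120 = 120
Every load is within 210 cm, so 6 stock rods suffice.

Yes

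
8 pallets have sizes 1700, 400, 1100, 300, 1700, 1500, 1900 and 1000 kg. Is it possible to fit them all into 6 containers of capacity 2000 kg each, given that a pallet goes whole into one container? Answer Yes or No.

A valid assignment using 6 containers:
  container 1: 1900 = 1900
  container 2: 1700 + 300 = 2000
  container 3: 1700 = 1700
  container 4: 1500 + 400 = 1900
  container 5: 1100 = 1100
  container 6: 1000 = 1000
Every load is within 2000 kg, so 6 containers suffice.

Yes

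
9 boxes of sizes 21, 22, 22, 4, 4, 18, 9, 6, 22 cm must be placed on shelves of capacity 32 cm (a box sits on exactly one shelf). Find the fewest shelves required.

Total = 22 + 22 + 22 + 21 + 18 + 9 + 6 + 4 + 4 = 128 cm.
Lower bound: ⌈128/32⌉ = 4 shelves.
Also, 5 boxes each exceed 16 cm, and no two of those can share a shelf, so at least 5 shelves are needed.
A packing using 5 shelves:
  shelf 1: 22 + 9 = 31
  shelf 2: 22 + 6 + 4 = 32
  shelf 3: 22 + 4 = 26
  shelf 4: 21 = 21
  shelf 5: 18 = 18
This matches the lower bound, so 5 is optimal.

5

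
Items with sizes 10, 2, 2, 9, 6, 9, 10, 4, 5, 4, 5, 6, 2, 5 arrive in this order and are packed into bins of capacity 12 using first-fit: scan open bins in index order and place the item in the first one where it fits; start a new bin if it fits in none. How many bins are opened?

  10 → bin 1 (new)  [load 10/12]
  2 → bin 1  [load 12/12]
  2 → bin 2 (new)  [load 2/12]
  9 → bin 2  [load 11/12]
  6 → bin 3 (new)  [load 6/12]
  9 → bin 4 (new)  [load 9/12]
  10 → bin 5 (new)  [load 10/12]
  4 → bin 3  [load 10/12]
  5 → bin 6 (new)  [load 5/12]
  4 → bin 6  [load 9/12]
  5 → bin 7 (new)  [load 5/12]
  6 → bin 7  [load 11/12]
  2 → bin 3  [load 12/12]
  5 → bin 8 (new)  [load 5/12]
8 bins opened.

8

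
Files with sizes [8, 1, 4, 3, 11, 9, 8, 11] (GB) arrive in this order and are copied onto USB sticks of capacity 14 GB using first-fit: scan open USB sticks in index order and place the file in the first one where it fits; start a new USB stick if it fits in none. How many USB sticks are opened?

  8 → USB stick 1 (new)  [load 8/14]
  1 → USB stick 1  [load 9/14]
  4 → USB stick 1  [load 13/14]
  3 → USB stick 2 (new)  [load 3/14]
  11 → USB stick 2  [load 14/14]
  9 → USB stick 3 (new)  [load 9/14]
  8 → USB stick 4 (new)  [load 8/14]
  11 → USB stick 5 (new)  [load 11/14]
5 USB sticks opened.

5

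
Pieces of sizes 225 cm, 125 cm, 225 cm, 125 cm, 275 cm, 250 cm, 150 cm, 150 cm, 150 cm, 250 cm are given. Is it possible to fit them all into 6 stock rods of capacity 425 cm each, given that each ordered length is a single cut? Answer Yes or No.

Yes

A valid assignment using 5 stock rods:
  stock rod 1: 275 + 150 = 425
  stock rod 2: 250 + 150 = 400
  stock rod 3: 250 + 150 = 400
  stock rod 4: 225 + 125 = 350
  stock rod 5: 225 + 125 = 350
That uses only 5 ≤ 6, so 6 stock rods are enough.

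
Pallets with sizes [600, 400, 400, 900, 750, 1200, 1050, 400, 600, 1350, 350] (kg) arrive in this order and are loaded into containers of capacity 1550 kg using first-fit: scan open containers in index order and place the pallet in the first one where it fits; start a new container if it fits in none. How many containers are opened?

  600 → container 1 (new)  [load 600/1550]
  400 → container 1  [load 1000/1550]
  400 → container 1  [load 1400/1550]
  900 → container 2 (new)  [load 900/1550]
  750 → container 3 (new)  [load 750/1550]
  1200 → container 4 (new)  [load 1200/1550]
  1050 → container 5 (new)  [load 1050/1550]
  400 → container 2  [load 1300/1550]
  600 → container 3  [load 1350/1550]
  1350 → container 6 (new)  [load 1350/1550]
  350 → container 4  [load 1550/1550]
6 containers opened.

6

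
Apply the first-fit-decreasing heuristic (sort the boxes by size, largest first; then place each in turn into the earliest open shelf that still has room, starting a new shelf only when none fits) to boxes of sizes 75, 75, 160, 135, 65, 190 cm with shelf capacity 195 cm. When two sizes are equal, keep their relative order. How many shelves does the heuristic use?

Sorted descending: 190, 160, 135, 75, 75, 65.
  190 → shelf 1 (new)  [load 190/195]
  160 → shelf 2 (new)  [load 160/195]
  135 → shelf 3 (new)  [load 135/195]
  75 → shelf 4 (new)  [load 75/195]
  75 → shelf 4  [load 150/195]
  65 → shelf 5 (new)  [load 65/195]
5 shelves opened.

5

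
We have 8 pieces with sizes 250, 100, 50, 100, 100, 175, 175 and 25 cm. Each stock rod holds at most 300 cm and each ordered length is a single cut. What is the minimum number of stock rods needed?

4

Total = 250 + 175 + 175 + 100 + 100 + 100 + 50 + 25 = 975 cm.
Lower bound: ⌈975/300⌉ = 4 stock rods.
A packing using 4 stock rods:
  stock rod 1: 250 + 50 = 300
  stock rod 2: 175 + 100 + 25 = 300
  stock rod 3: 175 + 100 = 275
  stock rod 4: 100 = 100
This matches the lower bound, so 4 is optimal.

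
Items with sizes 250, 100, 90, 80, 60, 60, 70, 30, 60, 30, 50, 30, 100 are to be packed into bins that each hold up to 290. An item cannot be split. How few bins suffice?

Total = 250 + 100 + 100 + 90 + 80 + 70 + 60 + 60 + 60 + 50 + 30 + 30 + 30 = 1010.
Lower bound: ⌈1010/290⌉ = 4 bins.
A packing using 4 bins:
  bin 1: 250 + 30 = 280
  bin 2: 100 + 100 + 90 = 290
  bin 3: 80 + 70 + 60 + 60 = 270
  bin 4: 60 + 50 + 30 + 30 = 170
This matches the lower bound, so 4 is optimal.

4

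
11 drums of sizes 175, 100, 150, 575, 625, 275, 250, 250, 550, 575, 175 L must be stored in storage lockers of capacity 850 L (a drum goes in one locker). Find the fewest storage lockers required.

5

Total = 625 + 575 + 575 + 550 + 275 + 250 + 250 + 175 + 175 + 150 + 100 = 3700 L.
Lower bound: ⌈3700/850⌉ = 5 storage lockers.
A packing using 5 storage lockers:
  locker 1: 625 + 175 = 800
  locker 2: 575 + 275 = 850
  locker 3: 575 + 250 = 825
  locker 4: 550 + 250 = 800
  locker 5: 175 + 150 + 100 = 425
This matches the lower bound, so 5 is optimal.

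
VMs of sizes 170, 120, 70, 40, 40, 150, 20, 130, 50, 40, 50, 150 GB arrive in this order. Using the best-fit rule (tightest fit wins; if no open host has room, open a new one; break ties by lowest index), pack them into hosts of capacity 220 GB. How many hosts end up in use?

5

  170 → host 1 (new)  [load 170/220]
  120 → host 2 (new)  [load 120/220]
  70 → host 2  [load 190/220]
  40 → host 1  [load 210/220]
  40 → host 3 (new)  [load 40/220]
  150 → host 3  [load 190/220]
  20 → host 2  [load 210/220]
  130 → host 4 (new)  [load 130/220]
  50 → host 4  [load 180/220]
  40 → host 4  [load 220/220]
  50 → host 5 (new)  [load 50/220]
  150 → host 5  [load 200/220]
5 hosts opened.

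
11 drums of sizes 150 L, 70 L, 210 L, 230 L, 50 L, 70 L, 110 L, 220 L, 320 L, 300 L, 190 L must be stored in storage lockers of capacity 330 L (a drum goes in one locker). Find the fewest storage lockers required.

Total = 320 + 300 + 230 + 220 + 210 + 190 + 150 + 110 + 70 + 70 + 50 = 1920 L.
Lower bound: ⌈1920/330⌉ = 6 storage lockers.
A packing using 7 storage lockers:
  locker 1: 320 = 320
  locker 2: 300 = 300
  locker 3: 230 + 70 = 300
  locker 4: 220 + 110 = 330
  locker 5: 210 + 70 + 50 = 330
  locker 6: 190 = 190
  locker 7: 150 = 150
No arrangement into 6 storage lockers stays within capacity, so 7 is optimal.

7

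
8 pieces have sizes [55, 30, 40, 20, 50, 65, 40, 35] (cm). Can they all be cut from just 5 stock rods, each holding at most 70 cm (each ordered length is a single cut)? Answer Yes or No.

Total = 335 cm; ⌈335/70⌉ = 5.
The bound of 5 does not rule out 5, but exhaustive search shows no assignment into 5 stock rods of capacity 70 cm exists — the minimum is 6.

No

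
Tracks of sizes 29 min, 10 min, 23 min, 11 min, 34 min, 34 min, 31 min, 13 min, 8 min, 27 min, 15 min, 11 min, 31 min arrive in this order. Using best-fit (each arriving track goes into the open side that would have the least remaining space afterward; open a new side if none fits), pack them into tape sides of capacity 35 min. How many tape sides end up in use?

9

  29 → side 1 (new)  [load 29/35]
  10 → side 2 (new)  [load 10/35]
  23 → side 2  [load 33/35]
  11 → side 3 (new)  [load 11/35]
  34 → side 4 (new)  [load 34/35]
  34 → side 5 (new)  [load 34/35]
  31 → side 6 (new)  [load 31/35]
  13 → side 3  [load 24/35]
  8 → side 3  [load 32/35]
  27 → side 7 (new)  [load 27/35]
  15 → side 8 (new)  [load 15/35]
  11 → side 8  [load 26/35]
  31 → side 9 (new)  [load 31/35]
9 tape sides opened.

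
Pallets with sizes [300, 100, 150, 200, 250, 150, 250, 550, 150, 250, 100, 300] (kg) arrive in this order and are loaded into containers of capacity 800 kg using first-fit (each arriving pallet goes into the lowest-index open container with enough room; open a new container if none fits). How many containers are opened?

4

  300 → container 1 (new)  [load 300/800]
  100 → container 1  [load 400/800]
  150 → container 1  [load 550/800]
  200 → container 1  [load 750/800]
  250 → container 2 (new)  [load 250/800]
  150 → container 2  [load 400/800]
  250 → container 2  [load 650/800]
  550 → container 3 (new)  [load 550/800]
  150 → container 2  [load 800/800]
  250 → container 3  [load 800/800]
  100 → container 4 (new)  [load 100/800]
  300 → container 4  [load 400/800]
4 containers opened.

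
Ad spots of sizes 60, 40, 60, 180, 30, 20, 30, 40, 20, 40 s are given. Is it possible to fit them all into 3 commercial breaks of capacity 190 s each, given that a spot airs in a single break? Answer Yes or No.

Yes

A valid assignment using 3 commercial breaks:
  break 1: 180 = 180
  break 2: 60 + 60 + 40 + 30 = 190
  break 3: 40 + 40 + 30 + 20 + 20 = 150
Every load is within 190 s, so 3 commercial breaks suffice.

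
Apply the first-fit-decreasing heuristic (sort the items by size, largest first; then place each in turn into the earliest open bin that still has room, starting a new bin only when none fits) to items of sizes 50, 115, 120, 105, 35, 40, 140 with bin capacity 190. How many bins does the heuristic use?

Sorted descending: 140, 120, 115, 105, 50, 40, 35.
  140 → bin 1 (new)  [load 140/190]
  120 → bin 2 (new)  [load 120/190]
  115 → bin 3 (new)  [load 115/190]
  105 → bin 4 (new)  [load 105/190]
  50 → bin 1  [load 190/190]
  40 → bin 2  [load 160/190]
  35 → bin 3  [load 150/190]
4 bins opened.

4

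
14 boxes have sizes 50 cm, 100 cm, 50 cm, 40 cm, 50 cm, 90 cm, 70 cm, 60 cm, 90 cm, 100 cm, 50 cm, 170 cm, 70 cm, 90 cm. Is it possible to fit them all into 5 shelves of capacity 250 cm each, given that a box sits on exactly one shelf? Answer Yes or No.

A valid assignment using 5 shelves:
  shelf 1: 170 + 70 = 240
  shelf 2: 100 + 100 + 50 = 250
  shelf 3: 90 + 90 + 70 = 250
  shelf 4: 90 + 60 + 50 + 50 = 250
  shelf 5: 50 + 40 = 90
Every load is within 250 cm, so 5 shelves suffice.

Yes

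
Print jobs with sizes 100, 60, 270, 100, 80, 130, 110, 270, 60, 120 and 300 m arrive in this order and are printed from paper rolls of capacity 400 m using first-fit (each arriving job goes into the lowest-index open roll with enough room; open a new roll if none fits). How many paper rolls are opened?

  100 → roll 1 (new)  [load 100/400]
  60 → roll 1  [load 160/400]
  270 → roll 2 (new)  [load 270/400]
  100 → roll 1  [load 260/400]
  80 → roll 1  [load 340/400]
  130 → roll 2  [load 400/400]
  110 → roll 3 (new)  [load 110/400]
  270 → roll 3  [load 380/400]
  60 → roll 1  [load 400/400]
  120 → roll 4 (new)  [load 120/400]
  300 → roll 5 (new)  [load 300/400]
5 paper rolls opened.

5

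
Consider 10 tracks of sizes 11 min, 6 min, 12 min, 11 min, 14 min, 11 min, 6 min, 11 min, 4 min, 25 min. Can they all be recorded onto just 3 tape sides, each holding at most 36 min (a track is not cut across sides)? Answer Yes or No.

Total = 111 min; ⌈111/36⌉ = 4.
At least 4 tape sides are required, but only 3 are allowed.

No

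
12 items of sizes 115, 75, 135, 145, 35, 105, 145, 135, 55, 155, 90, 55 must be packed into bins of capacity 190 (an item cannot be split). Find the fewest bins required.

Total = 155 + 145 + 145 + 135 + 135 + 115 + 105 + 90 + 75 + 55 + 55 + 35 = 1245.
Lower bound: ⌈1245/190⌉ = 7 bins.
A packing using 8 bins:
  bin 1: 155 + 35 = 190
  bin 2: 145 = 145
  bin 3: 145 = 145
  bin 4: 135 + 55 = 190
  bin 5: 135 + 55 = 190
  bin 6: 115 + 75 = 190
  bin 7: 105 = 105
  bin 8: 90 = 90
No arrangement into 7 bins stays within capacity, so 8 is optimal.

8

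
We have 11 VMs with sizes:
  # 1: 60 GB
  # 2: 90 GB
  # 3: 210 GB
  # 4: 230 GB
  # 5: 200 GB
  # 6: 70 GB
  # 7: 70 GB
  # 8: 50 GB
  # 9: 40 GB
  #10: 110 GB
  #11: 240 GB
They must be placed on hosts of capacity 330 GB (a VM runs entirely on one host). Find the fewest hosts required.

Total = 240 + 230 + 210 + 200 + 110 + 90 + 70 + 70 + 60 + 50 + 40 = 1370 GB.
Lower bound: ⌈1370/330⌉ = 5 hosts.
A packing using 5 hosts:
  host 1: 240 + 90 = 330
  host 2: 230 + 70 = 300
  host 3: 210 + 110 = 320
  host 4: 200 + 70 + 60 = 330
  host 5: 50 + 40 = 90
This matches the lower bound, so 5 is optimal.

5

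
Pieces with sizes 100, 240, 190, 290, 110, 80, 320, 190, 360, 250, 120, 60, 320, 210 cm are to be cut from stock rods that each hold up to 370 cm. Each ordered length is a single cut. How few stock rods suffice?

Total = 360 + 320 + 320 + 290 + 250 + 240 + 210 + 190 + 190 + 120 + 110 + 100 + 80 + 60 = 2840 cm.
Lower bound: ⌈2840/370⌉ = 8 stock rods.
Also, 9 pieces each exceed 185 cm, and no two of those can share a stock rod, so at least 9 stock rods are needed.
A packing using 9 stock rods:
  stock rod 1: 360 = 360
  stock rod 2: 320 = 320
  stock rod 3: 320 = 320
  stock rod 4: 290 + 80 = 370
  stock rod 5: 250 + 120 = 370
  stock rod 6: 240 + 110 = 350
  stock rod 7: 210 + 100 + 60 = 370
  stock rod 8: 190 = 190
  stock rod 9: 190 = 190
This matches the lower bound, so 9 is optimal.

9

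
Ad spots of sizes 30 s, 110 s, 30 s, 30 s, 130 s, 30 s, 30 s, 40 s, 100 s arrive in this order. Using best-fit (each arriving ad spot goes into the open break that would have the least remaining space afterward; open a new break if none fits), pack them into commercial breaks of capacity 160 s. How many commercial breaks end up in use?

  30 → break 1 (new)  [load 30/160]
  110 → break 1  [load 140/160]
  30 → break 2 (new)  [load 30/160]
  30 → break 2  [load 60/160]
  130 → break 3 (new)  [load 130/160]
  30 → break 3  [load 160/160]
  30 → break 2  [load 90/160]
  40 → break 2  [load 130/160]
  100 → break 4 (new)  [load 100/160]
4 commercial breaks opened.

4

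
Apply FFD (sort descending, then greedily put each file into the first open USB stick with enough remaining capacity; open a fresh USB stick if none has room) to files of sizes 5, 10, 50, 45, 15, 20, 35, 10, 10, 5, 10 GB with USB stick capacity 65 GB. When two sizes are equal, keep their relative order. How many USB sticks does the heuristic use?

Sorted descending: 50, 45, 35, 20, 15, 10, 10, 10, 10, 5, 5.
  50 → USB stick 1 (new)  [load 50/65]
  45 → USB stick 2 (new)  [load 45/65]
  35 → USB stick 3 (new)  [load 35/65]
  20 → USB stick 2  [load 65/65]
  15 → USB stick 1  [load 65/65]
  10 → USB stick 3  [load 45/65]
  10 → USB stick 3  [load 55/65]
  10 → USB stick 3  [load 65/65]
  10 → USB stick 4 (new)  [load 10/65]
  5 → USB stick 4  [load 15/65]
  5 → USB stick 4  [load 20/65]
4 USB sticks opened.

4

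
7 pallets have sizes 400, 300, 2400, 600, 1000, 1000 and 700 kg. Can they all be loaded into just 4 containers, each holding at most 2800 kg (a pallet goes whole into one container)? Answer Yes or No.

A valid assignment using 3 containers:
  container 1: 2400 + 400 = 2800
  container 2: 1000 + 1000 + 700 = 2700
  container 3: 600 + 300 = 900
That uses only 3 ≤ 4, so 4 containers are enough.

Yes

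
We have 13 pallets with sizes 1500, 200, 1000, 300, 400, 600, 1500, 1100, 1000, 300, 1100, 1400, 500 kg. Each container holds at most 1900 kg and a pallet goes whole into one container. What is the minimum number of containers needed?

Total = 1500 + 1500 + 1400 + 1100 + 1100 + 1000 + 1000 + 600 + 500 + 400 + 300 + 300 + 200 = 10900 kg.
Lower bound: ⌈10900/1900⌉ = 6 containers.
Also, 7 pallets each exceed 950 kg, and no two of those can share a container, so at least 7 containers are needed.
A packing using 7 containers:
  container 1: 1500 + 400 = 1900
  container 2: 1500 + 300 = 1800
  container 3: 1400 + 500 = 1900
  container 4: 1100 + 600 + 200 = 1900
  container 5: 1100 + 300 = 1400
  container 6: 1000 = 1000
  container 7: 1000 = 1000
This matches the lower bound, so 7 is optimal.

7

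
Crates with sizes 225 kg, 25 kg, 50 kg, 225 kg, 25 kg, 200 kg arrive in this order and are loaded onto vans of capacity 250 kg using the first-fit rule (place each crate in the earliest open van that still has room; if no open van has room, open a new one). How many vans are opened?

  225 → van 1 (new)  [load 225/250]
  25 → van 1  [load 250/250]
  50 → van 2 (new)  [load 50/250]
  225 → van 3 (new)  [load 225/250]
  25 → van 2  [load 75/250]
  200 → van 4 (new)  [load 200/250]
4 vans opened.

4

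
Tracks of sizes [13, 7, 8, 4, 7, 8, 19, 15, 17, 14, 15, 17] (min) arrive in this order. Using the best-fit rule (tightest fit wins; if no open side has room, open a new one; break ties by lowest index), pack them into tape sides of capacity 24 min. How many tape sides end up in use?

8

  13 → side 1 (new)  [load 13/24]
  7 → side 1  [load 20/24]
  8 → side 2 (new)  [load 8/24]
  4 → side 1  [load 24/24]
  7 → side 2  [load 15/24]
  8 → side 2  [load 23/24]
  19 → side 3 (new)  [load 19/24]
  15 → side 4 (new)  [load 15/24]
  17 → side 5 (new)  [load 17/24]
  14 → side 6 (new)  [load 14/24]
  15 → side 7 (new)  [load 15/24]
  17 → side 8 (new)  [load 17/24]
8 tape sides opened.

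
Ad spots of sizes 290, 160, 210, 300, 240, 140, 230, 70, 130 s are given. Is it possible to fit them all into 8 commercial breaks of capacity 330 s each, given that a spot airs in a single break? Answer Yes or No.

A valid assignment using 7 commercial breaks:
  break 1: 300 = 300
  break 2: 290 = 290
  break 3: 240 + 70 = 310
  break 4: 230 = 230
  break 5: 210 = 210
  break 6: 160 + 140 = 300
  break 7: 130 = 130
That uses only 7 ≤ 8, so 8 commercial breaks are enough.

Yes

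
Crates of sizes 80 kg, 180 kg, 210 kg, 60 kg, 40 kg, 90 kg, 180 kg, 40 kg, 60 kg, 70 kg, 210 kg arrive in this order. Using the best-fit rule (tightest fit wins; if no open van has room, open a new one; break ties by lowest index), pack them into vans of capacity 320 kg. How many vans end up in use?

4

  80 → van 1 (new)  [load 80/320]
  180 → van 1  [load 260/320]
  210 → van 2 (new)  [load 210/320]
  60 → van 1  [load 320/320]
  40 → van 2  [load 250/320]
  90 → van 3 (new)  [load 90/320]
  180 → van 3  [load 270/320]
  40 → van 3  [load 310/320]
  60 → van 2  [load 310/320]
  70 → van 4 (new)  [load 70/320]
  210 → van 4  [load 280/320]
4 vans opened.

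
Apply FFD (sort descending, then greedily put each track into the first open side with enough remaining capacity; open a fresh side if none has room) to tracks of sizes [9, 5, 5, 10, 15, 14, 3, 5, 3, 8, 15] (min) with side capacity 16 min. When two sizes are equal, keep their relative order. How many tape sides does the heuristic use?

7

Sorted descending: 15, 15, 14, 10, 9, 8, 5, 5, 5, 3, 3.
  15 → side 1 (new)  [load 15/16]
  15 → side 2 (new)  [load 15/16]
  14 → side 3 (new)  [load 14/16]
  10 → side 4 (new)  [load 10/16]
  9 → side 5 (new)  [load 9/16]
  8 → side 6 (new)  [load 8/16]
  5 → side 4  [load 15/16]
  5 → side 5  [load 14/16]
  5 → side 6  [load 13/16]
  3 → side 6  [load 16/16]
  3 → side 7 (new)  [load 3/16]
7 tape sides opened.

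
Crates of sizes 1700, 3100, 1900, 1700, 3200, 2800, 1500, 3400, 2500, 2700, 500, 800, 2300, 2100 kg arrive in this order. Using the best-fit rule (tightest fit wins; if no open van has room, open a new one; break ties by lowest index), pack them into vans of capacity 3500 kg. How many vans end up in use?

  1700 → van 1 (new)  [load 1700/3500]
  3100 → van 2 (new)  [load 3100/3500]
  1900 → van 3 (new)  [load 1900/3500]
  1700 → van 1  [load 3400/3500]
  3200 → van 4 (new)  [load 3200/3500]
  2800 → van 5 (new)  [load 2800/3500]
  1500 → van 3  [load 3400/3500]
  3400 → van 6 (new)  [load 3400/3500]
  2500 → van 7 (new)  [load 2500/3500]
  2700 → van 8 (new)  [load 2700/3500]
  500 → van 5  [load 3300/3500]
  800 → van 8  [load 3500/3500]
  2300 → van 9 (new)  [load 2300/3500]
  2100 → van 10 (new)  [load 2100/3500]
10 vans opened.

10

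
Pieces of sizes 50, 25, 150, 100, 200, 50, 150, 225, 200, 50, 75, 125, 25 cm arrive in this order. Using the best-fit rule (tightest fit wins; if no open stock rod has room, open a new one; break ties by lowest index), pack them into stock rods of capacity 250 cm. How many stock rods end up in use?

  50 → stock rod 1 (new)  [load 50/250]
  25 → stock rod 1  [load 75/250]
  150 → stock rod 1  [load 225/250]
  100 → stock rod 2 (new)  [load 100/250]
  200 → stock rod 3 (new)  [load 200/250]
  50 → stock rod 3  [load 250/250]
  150 → stock rod 2  [load 250/250]
  225 → stock rod 4 (new)  [load 225/250]
  200 → stock rod 5 (new)  [load 200/250]
  50 → stock rod 5  [load 250/250]
  75 → stock rod 6 (new)  [load 75/250]
  125 → stock rod 6  [load 200/250]
  25 → stock rod 1  [load 250/250]
6 stock rods opened.

6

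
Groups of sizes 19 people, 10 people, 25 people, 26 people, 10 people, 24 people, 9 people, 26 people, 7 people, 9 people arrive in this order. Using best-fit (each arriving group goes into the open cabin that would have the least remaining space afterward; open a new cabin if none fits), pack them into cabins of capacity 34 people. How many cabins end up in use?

  19 → cabin 1 (new)  [load 19/34]
  10 → cabin 1  [load 29/34]
  25 → cabin 2 (new)  [load 25/34]
  26 → cabin 3 (new)  [load 26/34]
  10 → cabin 4 (new)  [load 10/34]
  24 → cabin 4  [load 34/34]
  9 → cabin 2  [load 34/34]
  26 → cabin 5 (new)  [load 26/34]
  7 → cabin 3  [load 33/34]
  9 → cabin 6 (new)  [load 9/34]
6 cabins opened.

6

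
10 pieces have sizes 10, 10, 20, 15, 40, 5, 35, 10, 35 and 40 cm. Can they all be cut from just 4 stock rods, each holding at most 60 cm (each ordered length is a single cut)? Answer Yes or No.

Yes

A valid assignment using 4 stock rods:
  stock rod 1: 40 + 20 = 60
  stock rod 2: 40 + 15 + 5 = 60
  stock rod 3: 35 + 10 + 10 = 55
  stock rod 4: 35 + 10 = 45
Every load is within 60 cm, so 4 stock rods suffice.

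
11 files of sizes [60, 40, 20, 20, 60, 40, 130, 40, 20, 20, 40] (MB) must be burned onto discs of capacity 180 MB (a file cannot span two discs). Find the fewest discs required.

3

Total = 130 + 60 + 60 + 40 + 40 + 40 + 40 + 20 + 20 + 20 + 20 = 490 MB.
Lower bound: ⌈490/180⌉ = 3 discs.
A packing using 3 discs:
  disc 1: 130 + 40 = 170
  disc 2: 60 + 60 + 40 + 20 = 180
  disc 3: 40 + 40 + 20 + 20 + 20 = 140
This matches the lower bound, so 3 is optimal.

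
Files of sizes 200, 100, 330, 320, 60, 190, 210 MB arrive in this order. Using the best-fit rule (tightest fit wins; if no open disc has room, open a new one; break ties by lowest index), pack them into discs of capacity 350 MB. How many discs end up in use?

5

  200 → disc 1 (new)  [load 200/350]
  100 → disc 1  [load 300/350]
  330 → disc 2 (new)  [load 330/350]
  320 → disc 3 (new)  [load 320/350]
  60 → disc 4 (new)  [load 60/350]
  190 → disc 4  [load 250/350]
  210 → disc 5 (new)  [load 210/350]
5 discs opened.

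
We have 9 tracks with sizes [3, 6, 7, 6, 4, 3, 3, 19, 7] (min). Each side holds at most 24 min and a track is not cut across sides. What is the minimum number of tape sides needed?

Total = 19 + 7 + 7 + 6 + 6 + 4 + 3 + 3 + 3 = 58 min.
Lower bound: ⌈58/24⌉ = 3 tape sides.
A packing using 3 tape sides:
  side 1: 19 + 4 = 23
  side 2: 7 + 7 + 6 + 3 = 23
  side 3: 6 + 3 + 3 = 12
This matches the lower bound, so 3 is optimal.

3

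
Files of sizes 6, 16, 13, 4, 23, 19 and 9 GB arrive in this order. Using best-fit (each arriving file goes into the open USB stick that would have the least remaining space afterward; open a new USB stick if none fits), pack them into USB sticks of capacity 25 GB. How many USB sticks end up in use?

5

  6 → USB stick 1 (new)  [load 6/25]
  16 → USB stick 1  [load 22/25]
  13 → USB stick 2 (new)  [load 13/25]
  4 → USB stick 2  [load 17/25]
  23 → USB stick 3 (new)  [load 23/25]
  19 → USB stick 4 (new)  [load 19/25]
  9 → USB stick 5 (new)  [load 9/25]
5 USB sticks opened.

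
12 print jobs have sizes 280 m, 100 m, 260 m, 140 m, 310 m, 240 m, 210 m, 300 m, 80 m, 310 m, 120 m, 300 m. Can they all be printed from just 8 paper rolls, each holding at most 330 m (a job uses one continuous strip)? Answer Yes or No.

No

Total = 2650 m; ⌈2650/330⌉ = 9.
At least 9 paper rolls are required, but only 8 are allowed.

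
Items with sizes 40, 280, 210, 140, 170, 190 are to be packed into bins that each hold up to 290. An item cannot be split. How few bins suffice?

5

Total = 280 + 210 + 190 + 170 + 140 + 40 = 1030.
Lower bound: ⌈1030/290⌉ = 4 bins.
A packing using 5 bins:
  bin 1: 280 = 280
  bin 2: 210 + 40 = 250
  bin 3: 190 = 190
  bin 4: 170 = 170
  bin 5: 140 = 140
No arrangement into 4 bins stays within capacity, so 5 is optimal.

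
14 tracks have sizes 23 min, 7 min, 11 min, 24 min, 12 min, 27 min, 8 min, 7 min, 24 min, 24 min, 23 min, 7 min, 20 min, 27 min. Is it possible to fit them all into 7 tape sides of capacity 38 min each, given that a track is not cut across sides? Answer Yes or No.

No

Total = 244 min; ⌈244/38⌉ = 7.
8 tracks each exceed half the capacity and cannot share a side, forcing at least 8 tape sides.
At least 8 tape sides are required, but only 7 are allowed.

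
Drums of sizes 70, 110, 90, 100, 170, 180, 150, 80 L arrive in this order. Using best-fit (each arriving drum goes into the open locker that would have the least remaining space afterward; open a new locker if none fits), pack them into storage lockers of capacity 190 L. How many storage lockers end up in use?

6

  70 → locker 1 (new)  [load 70/190]
  110 → locker 1  [load 180/190]
  90 → locker 2 (new)  [load 90/190]
  100 → locker 2  [load 190/190]
  170 → locker 3 (new)  [load 170/190]
  180 → locker 4 (new)  [load 180/190]
  150 → locker 5 (new)  [load 150/190]
  80 → locker 6 (new)  [load 80/190]
6 storage lockers opened.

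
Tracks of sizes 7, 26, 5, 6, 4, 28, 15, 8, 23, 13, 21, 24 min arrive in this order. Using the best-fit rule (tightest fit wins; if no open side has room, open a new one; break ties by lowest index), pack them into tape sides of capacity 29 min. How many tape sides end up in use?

  7 → side 1 (new)  [load 7/29]
  26 → side 2 (new)  [load 26/29]
  5 → side 1  [load 12/29]
  6 → side 1  [load 18/29]
  4 → side 1  [load 22/29]
  28 → side 3 (new)  [load 28/29]
  15 → side 4 (new)  [load 15/29]
  8 → side 4  [load 23/29]
  23 → side 5 (new)  [load 23/29]
  13 → side 6 (new)  [load 13/29]
  21 → side 7 (new)  [load 21/29]
  24 → side 8 (new)  [load 24/29]
8 tape sides opened.

8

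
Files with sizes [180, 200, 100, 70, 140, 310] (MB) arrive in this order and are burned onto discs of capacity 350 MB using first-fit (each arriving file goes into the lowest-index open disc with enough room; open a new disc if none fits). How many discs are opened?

3

  180 → disc 1 (new)  [load 180/350]
  200 → disc 2 (new)  [load 200/350]
  100 → disc 1  [load 280/350]
  70 → disc 1  [load 350/350]
  140 → disc 2  [load 340/350]
  310 → disc 3 (new)  [load 310/350]
3 discs opened.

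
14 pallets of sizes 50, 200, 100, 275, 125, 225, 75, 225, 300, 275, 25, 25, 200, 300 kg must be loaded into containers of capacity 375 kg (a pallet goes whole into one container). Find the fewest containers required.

8

Total = 300 + 300 + 275 + 275 + 225 + 225 + 200 + 200 + 125 + 100 + 75 + 50 + 25 + 25 = 2400 kg.
Lower bound: ⌈2400/375⌉ = 7 containers.
Also, 8 pallets each exceed 375/2 kg, and no two of those can share a container, so at least 8 containers are needed.
A packing using 8 containers:
  container 1: 300 + 75 = 375
  container 2: 300 + 50 + 25 = 375
  container 3: 275 + 100 = 375
  container 4: 275 + 25 = 300
  container 5: 225 + 125 = 350
  container 6: 225 = 225
  container 7: 200 = 200
  container 8: 200 = 200
This matches the lower bound, so 8 is optimal.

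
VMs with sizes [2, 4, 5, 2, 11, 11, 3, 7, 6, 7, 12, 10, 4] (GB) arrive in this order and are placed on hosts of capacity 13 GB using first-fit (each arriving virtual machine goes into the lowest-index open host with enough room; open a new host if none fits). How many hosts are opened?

8

  2 → host 1 (new)  [load 2/13]
  4 → host 1  [load 6/13]
  5 → host 1  [load 11/13]
  2 → host 1  [load 13/13]
  11 → host 2 (new)  [load 11/13]
  11 → host 3 (new)  [load 11/13]
  3 → host 4 (new)  [load 3/13]
  7 → host 4  [load 10/13]
  6 → host 5 (new)  [load 6/13]
  7 → host 5  [load 13/13]
  12 → host 6 (new)  [load 12/13]
  10 → host 7 (new)  [load 10/13]
  4 → host 8 (new)  [load 4/13]
8 hosts opened.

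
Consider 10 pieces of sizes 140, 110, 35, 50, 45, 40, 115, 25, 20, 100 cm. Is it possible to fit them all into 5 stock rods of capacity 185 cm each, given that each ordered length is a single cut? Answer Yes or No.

A valid assignment using 4 stock rods:
  stock rod 1: 140 + 45 = 185
  stock rod 2: 115 + 50 + 20 = 185
  stock rod 3: 110 + 40 + 35 = 185
  stock rod 4: 100 + 25 = 125
That uses only 4 ≤ 5, so 5 stock rods are enough.

Yes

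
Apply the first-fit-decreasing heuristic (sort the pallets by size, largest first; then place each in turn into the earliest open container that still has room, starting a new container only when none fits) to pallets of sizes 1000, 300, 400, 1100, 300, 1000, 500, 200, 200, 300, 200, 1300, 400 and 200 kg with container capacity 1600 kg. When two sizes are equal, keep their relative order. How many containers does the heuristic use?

Sorted descending: 1300, 1100, 1000, 1000, 500, 400, 400, 300, 300, 300, 200, 200, 200, 200.
  1300 → container 1 (new)  [load 1300/1600]
  1100 → container 2 (new)  [load 1100/1600]
  1000 → container 3 (new)  [load 1000/1600]
  1000 → container 4 (new)  [load 1000/1600]
  500 → container 2  [load 1600/1600]
  400 → container 3  [load 1400/1600]
  400 → container 4  [load 1400/1600]
  300 → container 1  [load 1600/1600]
  300 → container 5 (new)  [load 300/1600]
  300 → container 5  [load 600/1600]
  200 → container 3  [load 1600/1600]
  200 → container 4  [load 1600/1600]
  200 → container 5  [load 800/1600]
  200 → container 5  [load 1000/1600]
5 containers opened.

5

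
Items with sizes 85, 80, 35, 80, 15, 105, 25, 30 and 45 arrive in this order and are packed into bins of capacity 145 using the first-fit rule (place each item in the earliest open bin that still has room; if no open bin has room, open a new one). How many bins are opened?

  85 → bin 1 (new)  [load 85/145]
  80 → bin 2 (new)  [load 80/145]
  35 → bin 1  [load 120/145]
  80 → bin 3 (new)  [load 80/145]
  15 → bin 1  [load 135/145]
  105 → bin 4 (new)  [load 105/145]
  25 → bin 2  [load 105/145]
  30 → bin 2  [load 135/145]
  45 → bin 3  [load 125/145]
4 bins opened.

4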